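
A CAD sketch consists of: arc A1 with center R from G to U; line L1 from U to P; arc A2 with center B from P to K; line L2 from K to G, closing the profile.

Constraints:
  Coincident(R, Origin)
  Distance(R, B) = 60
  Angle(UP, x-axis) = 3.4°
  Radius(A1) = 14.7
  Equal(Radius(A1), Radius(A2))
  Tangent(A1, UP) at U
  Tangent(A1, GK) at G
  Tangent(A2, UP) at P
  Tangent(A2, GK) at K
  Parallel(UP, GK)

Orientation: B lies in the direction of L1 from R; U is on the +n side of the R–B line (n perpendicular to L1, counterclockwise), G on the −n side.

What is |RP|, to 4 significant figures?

61.77

The slot axis is L1's direction at 3.4°, so u = (cos 3.4°, sin 3.4°) = (0.9982, 0.05931) and n = (−sin 3.4°, cos 3.4°) = (-0.05931, 0.9982). R is at the origin and B lies 60.0 along u from R, so B = 60.0·u = (59.89, 3.558). Tangency of A1 to both parallel lines with radius 14.7 puts U and G at R ± 14.7·n: U = (-0.8718, 14.67), G = (0.8718, -14.67). Equal radii place P and K the same way about B: P = B + 14.7·n = (59.02, 18.23), K = B − 14.7·n = (60.77, -11.12). Then |RP| = |P − R| = 61.77.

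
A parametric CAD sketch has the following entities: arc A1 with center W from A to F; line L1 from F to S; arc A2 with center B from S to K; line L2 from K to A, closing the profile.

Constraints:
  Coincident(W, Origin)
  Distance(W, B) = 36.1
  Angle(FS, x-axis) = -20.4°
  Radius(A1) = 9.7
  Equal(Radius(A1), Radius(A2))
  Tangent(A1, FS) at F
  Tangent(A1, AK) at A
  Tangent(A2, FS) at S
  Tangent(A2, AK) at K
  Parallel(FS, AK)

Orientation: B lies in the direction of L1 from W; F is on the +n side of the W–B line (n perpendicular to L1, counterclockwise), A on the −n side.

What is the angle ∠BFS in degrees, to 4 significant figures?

15.04°

The slot axis is L1's direction at -20.4°, so u = (cos -20.4°, sin -20.4°) = (0.9373, -0.3486) and n = (−sin -20.4°, cos -20.4°) = (0.3486, 0.9373). W is at the origin and B lies 36.1 along u from W, so B = 36.1·u = (33.84, -12.58). Tangency of A1 to both parallel lines with radius 9.7 puts F and A at W ± 9.7·n: F = (3.381, 9.092), A = (-3.381, -9.092). Equal radii place S and K the same way about B: S = B + 9.7·n = (37.22, -3.492), K = B − 9.7·n = (30.45, -21.68). Then cos ∠BFS = FB·FS / (|FB||FS|), giving 15.04°.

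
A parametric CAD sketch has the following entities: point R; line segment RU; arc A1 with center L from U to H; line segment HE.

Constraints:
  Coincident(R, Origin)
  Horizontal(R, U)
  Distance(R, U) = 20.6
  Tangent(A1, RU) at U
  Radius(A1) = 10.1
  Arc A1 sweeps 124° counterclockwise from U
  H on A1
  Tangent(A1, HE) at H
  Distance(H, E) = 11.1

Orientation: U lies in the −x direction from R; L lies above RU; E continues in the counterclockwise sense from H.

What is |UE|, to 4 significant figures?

25.04

R is at the origin; RU is horizontal with |RU| = 20.6 and U on the −x side, so U = (-20.60, 0.000). Tangency of A1 to RU means the radius LU is perpendicular to RU, so L = U + (0, 10.1) = (-20.60, 10.10). On A1, U sits at bearing -90° from L; a 124° counterclockwise sweep puts H at bearing 34°, so H = L + 10.1·(cos 34°, sin 34°) = (-12.23, 15.75). Tangency of A1 to HE means the radius LH is perpendicular to HE, so HE runs along (−sin 34°, cos 34°); with |HE| = 11.1, E = (-18.43, 24.95). Then |UE| = |E − U| = 25.04.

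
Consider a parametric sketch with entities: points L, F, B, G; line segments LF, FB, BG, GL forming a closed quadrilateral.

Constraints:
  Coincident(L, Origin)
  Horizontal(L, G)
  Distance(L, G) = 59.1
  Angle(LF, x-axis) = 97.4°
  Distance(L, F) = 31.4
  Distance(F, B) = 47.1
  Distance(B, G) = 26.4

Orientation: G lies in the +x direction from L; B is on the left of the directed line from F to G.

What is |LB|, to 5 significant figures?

46.160

L is at the origin; LG is horizontal with |LG| = 59.1 and G in +x, so G = (59.1, 0). LF runs at 97.4° with |LF| = 31.4, so F = (-4.0442, 31.138). B is determined by |FB| = 47.1 and |BG| = 26.4 together: it lies at the intersection of circle(F, 47.1) and circle(G, 26.4). With |FG| = 70.404, the foot of the radical line on FG is 46.007 from F and the perpendicular offset is √(47.1² − 46.007²) = 10.087. Taking the left-of-FG solution: B = (41.680, 19.837).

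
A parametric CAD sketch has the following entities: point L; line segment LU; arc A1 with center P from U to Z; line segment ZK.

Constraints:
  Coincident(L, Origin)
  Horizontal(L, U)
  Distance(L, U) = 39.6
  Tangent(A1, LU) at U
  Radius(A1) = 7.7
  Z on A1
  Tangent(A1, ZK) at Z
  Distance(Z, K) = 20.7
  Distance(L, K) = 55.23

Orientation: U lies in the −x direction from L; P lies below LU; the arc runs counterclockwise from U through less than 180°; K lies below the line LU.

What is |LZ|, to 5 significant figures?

47.917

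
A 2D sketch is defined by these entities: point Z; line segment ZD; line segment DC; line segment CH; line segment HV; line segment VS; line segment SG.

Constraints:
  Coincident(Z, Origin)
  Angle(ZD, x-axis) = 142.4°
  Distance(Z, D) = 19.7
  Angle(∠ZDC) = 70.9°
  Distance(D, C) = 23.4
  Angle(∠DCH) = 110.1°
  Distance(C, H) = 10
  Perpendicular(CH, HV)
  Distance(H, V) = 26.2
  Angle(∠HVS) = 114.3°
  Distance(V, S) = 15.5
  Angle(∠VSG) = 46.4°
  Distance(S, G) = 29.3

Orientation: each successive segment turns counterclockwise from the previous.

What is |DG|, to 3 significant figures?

21.8

∠HVS = 114.3° gives VS at 117° from the x-axis; with |VS| = 15.5, S = (-5.93, 17.9). ∠VSG = 46.4° gives SG at -109° from the x-axis; with |SG| = 29.3, G = (-15.6, -9.79). Then |DG| = |G − D| = 21.8.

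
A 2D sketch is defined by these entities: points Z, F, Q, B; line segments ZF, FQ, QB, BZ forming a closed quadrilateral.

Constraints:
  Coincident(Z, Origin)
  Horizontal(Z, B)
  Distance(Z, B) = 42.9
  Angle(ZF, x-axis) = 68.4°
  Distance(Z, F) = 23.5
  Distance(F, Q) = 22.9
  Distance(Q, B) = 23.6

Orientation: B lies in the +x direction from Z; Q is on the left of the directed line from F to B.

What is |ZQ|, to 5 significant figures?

37.697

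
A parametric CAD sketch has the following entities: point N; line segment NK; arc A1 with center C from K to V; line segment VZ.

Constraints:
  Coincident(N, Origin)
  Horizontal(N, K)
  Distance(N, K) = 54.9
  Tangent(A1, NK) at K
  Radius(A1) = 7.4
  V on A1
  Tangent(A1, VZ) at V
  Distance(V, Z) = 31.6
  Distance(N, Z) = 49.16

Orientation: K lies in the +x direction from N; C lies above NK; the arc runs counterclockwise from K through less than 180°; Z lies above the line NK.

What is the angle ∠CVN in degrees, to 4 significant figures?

36.89°

N is at the origin; N and K share the same y with |NK| = 54.9 and K on the +x side, so K = (54.90, 0.000). Tangency of A1 to NK means the radius CK is perpendicular to NK, so C = K + (0, 7.4) = (54.90, 7.400). Since CV ⟂ VZ (tangency), |CZ| = √(7.4² + 31.6²) = 32.45 regardless of where V sits on A1. So Z lies on both circle(N, 49.16) and circle(C, 32.45); the above-NK intersection is Z = (35.83, 33.66). V is the foot of the tangent from Z: V = (59.74, 13.00).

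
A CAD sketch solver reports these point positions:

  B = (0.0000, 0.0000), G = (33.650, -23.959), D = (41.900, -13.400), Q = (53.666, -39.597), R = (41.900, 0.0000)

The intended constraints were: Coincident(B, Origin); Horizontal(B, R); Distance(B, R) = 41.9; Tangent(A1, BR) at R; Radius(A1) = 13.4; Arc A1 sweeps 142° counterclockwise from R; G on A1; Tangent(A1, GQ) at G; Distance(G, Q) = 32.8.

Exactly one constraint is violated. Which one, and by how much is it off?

Distance(G, Q) = 32.8 — off by 7.40.

B = (0.00, 0.00) ✓; B.y = 0.00, R.y = 0.00 ✓; |BR| = 41.90 ✓; ∠(DR, RB) = 90.00° ✓; |DR| = 13.40 ✓; bearing(D→G) − bearing(D→R) = 142.0° ✓; |DG| = 13.40 ✓; ∠(DG, GQ) = 90.00° ✓; |GQ| = 25.40 ✗.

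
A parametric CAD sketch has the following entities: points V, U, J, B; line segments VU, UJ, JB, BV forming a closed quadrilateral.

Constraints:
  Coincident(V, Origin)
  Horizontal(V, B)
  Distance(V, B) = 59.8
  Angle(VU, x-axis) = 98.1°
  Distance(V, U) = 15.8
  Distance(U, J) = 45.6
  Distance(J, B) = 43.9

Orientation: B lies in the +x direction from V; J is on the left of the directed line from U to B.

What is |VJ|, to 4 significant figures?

53.36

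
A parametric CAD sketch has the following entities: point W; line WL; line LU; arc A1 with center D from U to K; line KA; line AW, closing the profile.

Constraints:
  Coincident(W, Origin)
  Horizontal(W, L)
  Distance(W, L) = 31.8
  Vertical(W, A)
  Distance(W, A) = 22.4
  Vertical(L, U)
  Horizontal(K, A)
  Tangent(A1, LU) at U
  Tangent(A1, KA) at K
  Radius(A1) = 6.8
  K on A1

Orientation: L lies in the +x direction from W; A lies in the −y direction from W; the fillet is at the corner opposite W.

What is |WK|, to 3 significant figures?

33.6

W is at the origin; W and L share the same y with |WL| = 31.8 and L on the +x side, so L = (31.8, 0.00). WA is vertical with |WA| = 22.4 and A on the −y side, so A = (0.00, -22.4). The virtual corner opposite W is at (31.8, -22.4). A1 meets LU tangentially, so DU is at right angles to LU and tangency of A1 to KA means the radius DK is perpendicular to KA, with radius 6.8, so the center D sits 6.8 in from both sides at D = (25.0, -15.6). That places the tangent points at U = (31.8, -15.6) on LU and K = (25.0, -22.4) on KA. Then |WK| = |K − W| = 33.6.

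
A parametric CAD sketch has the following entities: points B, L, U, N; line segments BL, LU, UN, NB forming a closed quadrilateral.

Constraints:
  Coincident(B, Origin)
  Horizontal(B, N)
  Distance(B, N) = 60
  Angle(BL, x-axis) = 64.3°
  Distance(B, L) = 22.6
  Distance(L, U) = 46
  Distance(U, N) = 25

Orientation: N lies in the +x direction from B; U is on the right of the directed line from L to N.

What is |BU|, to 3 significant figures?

42.3

Checks: |LU| = 46.00 ✓; |UN| = 25.00 ✓.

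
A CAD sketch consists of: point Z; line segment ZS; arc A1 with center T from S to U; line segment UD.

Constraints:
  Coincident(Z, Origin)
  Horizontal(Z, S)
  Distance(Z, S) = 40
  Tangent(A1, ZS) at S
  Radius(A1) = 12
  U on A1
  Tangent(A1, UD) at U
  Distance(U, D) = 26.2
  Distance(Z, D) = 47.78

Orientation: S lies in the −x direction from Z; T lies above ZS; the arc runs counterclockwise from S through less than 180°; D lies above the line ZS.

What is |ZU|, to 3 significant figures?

30.5

Checks: |ZS| = 40.00 ✓; |TU| = 12.00 ✓; ∠(TU, UD) = 90.00° ✓; |UD| = 26.20 ✓; |ZD| = 47.78 ✓.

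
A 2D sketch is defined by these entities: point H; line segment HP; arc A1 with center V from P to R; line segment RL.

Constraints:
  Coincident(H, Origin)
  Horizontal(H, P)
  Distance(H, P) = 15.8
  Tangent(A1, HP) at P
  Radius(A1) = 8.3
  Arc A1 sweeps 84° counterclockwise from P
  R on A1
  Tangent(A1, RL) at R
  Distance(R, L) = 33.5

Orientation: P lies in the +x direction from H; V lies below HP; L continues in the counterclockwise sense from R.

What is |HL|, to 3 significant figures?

40.9

H is at the origin; H and P share the same y with |HP| = 15.8 and P on the +x side, so P = (15.8, 0.00). Since A1 is tangent to HP there, VP ⟂ HP, so V = P + (0, -8.3) = (15.8, -8.30). On A1, P sits at bearing 90° from V; an 84° counterclockwise sweep puts R at bearing 174°, so R = V + 8.3·(cos 174°, sin 174°) = (7.55, -7.43). Since A1 is tangent to RL there, VR ⟂ RL, so RL runs along (−sin 174°, cos 174°); with |RL| = 33.5, L = (4.04, -40.7). Then |HL| = |L − H| = 40.9.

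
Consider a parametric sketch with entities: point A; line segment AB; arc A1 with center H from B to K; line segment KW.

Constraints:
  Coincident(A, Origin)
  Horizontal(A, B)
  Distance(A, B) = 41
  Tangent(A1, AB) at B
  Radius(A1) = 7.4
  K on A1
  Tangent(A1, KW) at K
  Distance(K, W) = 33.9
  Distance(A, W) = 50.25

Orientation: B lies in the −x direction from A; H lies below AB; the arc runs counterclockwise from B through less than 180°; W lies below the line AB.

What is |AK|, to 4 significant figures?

48.66

A is at the origin; AB is horizontal with |AB| = 41.0 and B on the −x side, so B = (-41.00, 0.000). A1 meets AB tangentially, so HB is at right angles to AB, so H = B + (0, -7.4) = (-41.00, -7.400). Since HK ⟂ KW (tangency), |HW| = √(7.4² + 33.9²) = 34.70 regardless of where K sits on A1. So W lies on both circle(A, 50.25) and circle(H, 34.70); the below-AB intersection is W = (-30.00, -40.31). K is the foot of the tangent from W: K = (-47.36, -11.19).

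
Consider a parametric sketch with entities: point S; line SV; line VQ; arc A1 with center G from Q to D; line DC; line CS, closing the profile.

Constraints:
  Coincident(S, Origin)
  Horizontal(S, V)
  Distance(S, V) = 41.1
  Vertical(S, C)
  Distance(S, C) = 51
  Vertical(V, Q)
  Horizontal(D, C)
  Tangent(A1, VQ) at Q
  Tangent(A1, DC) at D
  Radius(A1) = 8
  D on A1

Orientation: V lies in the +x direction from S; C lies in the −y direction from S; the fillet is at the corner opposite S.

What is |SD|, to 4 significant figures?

60.80

S is at the origin; S and V share the same y with |SV| = 41.1 and V on the +x side, so V = (41.10, 0.000). SC is vertical with |SC| = 51.0 and C on the −y side, so C = (0.000, -51.00). The virtual corner opposite S is at (41.10, -51.00). The tangent condition forces GQ to be normal to VQ and tangency of A1 to DC means the radius GD is perpendicular to DC, with radius 8.0, so the center G sits 8.0 in from both sides at G = (33.10, -43.00). That places the tangent points at Q = (41.10, -43.00) on VQ and D = (33.10, -51.00) on DC. Then |SD| = |D − S| = 60.80.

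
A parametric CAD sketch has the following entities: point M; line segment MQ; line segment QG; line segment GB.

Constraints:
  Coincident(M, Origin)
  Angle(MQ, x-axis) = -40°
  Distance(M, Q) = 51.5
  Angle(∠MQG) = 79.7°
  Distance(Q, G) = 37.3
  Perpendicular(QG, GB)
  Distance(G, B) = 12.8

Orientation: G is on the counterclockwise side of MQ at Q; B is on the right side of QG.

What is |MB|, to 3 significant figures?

69.4

∠MQG = 79.7°, so QG runs at -40.0° + (180° − 79.7°) = 60.3° from the x-axis; with |QG| = 37.3, G = Q + 37.3·(cos 60.3°, sin 60.3°) = (57.9, -0.704). The perpendicularity gives GB at right angles to QG; with |GB| = 12.8 on the right of QG, B = G + 12.8·(0.869, -0.495) = (69.1, -7.05). Then |MB| = |B − M| = 69.4.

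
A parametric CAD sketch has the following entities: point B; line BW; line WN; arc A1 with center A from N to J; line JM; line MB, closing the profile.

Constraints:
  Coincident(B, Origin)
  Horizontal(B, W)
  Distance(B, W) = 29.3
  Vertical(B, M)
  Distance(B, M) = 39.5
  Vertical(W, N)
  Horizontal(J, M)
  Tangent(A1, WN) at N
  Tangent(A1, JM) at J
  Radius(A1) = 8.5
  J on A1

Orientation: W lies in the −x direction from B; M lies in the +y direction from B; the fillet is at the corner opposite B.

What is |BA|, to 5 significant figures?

37.331

B is at the origin; B and W share the same y with |BW| = 29.3 and W on the −x side, so W = (-29.300, 0.0000). BM is vertical with |BM| = 39.5 and M on the +y side, so M = (0.0000, 39.500). The virtual corner opposite B is at (-29.300, 39.500). Since A1 is tangent to WN there, AN ⟂ WN and since A1 is tangent to JM there, AJ ⟂ JM, with radius 8.5, so the center A sits 8.5 in from both sides at A = (-20.800, 31.000). Then |BA| = |A − B| = 37.331.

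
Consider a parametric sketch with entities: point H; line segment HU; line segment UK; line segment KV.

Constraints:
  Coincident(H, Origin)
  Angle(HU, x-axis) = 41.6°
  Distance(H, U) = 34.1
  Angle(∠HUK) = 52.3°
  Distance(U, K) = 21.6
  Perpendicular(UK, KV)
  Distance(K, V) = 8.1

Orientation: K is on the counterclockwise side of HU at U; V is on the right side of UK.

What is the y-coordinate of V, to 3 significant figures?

34.6

H is at the origin; HU runs at 41.6° with length 34.1, so U = 34.1·(cos 41.6°, sin 41.6°) = (25.5, 22.6). ∠HUK = 52.3°, so UK runs at 41.6° + (180° − 52.3°) = 169° from the x-axis; with |UK| = 21.6, K = U + 21.6·(cos 169°, sin 169°) = (4.28, 26.7). The perpendicularity gives KV at right angles to UK; with |KV| = 8.1 on the right of UK, V = K + 8.1·(0.186, 0.983) = (5.78, 34.6). So V.y = 34.6.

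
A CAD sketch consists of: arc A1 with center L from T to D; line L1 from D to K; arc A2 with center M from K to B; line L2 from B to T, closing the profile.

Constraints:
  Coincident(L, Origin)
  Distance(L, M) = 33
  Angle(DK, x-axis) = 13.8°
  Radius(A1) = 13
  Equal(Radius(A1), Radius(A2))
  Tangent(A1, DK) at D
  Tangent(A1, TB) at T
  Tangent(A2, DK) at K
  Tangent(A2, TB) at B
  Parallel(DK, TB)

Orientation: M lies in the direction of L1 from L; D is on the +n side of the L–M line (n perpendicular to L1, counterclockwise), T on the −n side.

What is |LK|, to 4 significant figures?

35.47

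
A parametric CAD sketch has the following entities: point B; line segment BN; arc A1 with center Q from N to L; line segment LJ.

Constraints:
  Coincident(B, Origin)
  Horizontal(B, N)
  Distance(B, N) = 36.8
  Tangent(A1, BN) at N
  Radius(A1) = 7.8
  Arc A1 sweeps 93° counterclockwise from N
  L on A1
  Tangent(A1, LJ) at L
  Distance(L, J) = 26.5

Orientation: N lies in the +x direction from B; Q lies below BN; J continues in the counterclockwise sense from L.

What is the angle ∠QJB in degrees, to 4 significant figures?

54.64°

On A1, N sits at bearing 90° from Q; a 93° counterclockwise sweep puts L at bearing 183°, so L = Q + 7.8·(cos 183°, sin 183°) = (29.01, -8.208). Tangency of A1 to LJ means the radius QL is perpendicular to LJ, so LJ runs along (−sin 183°, cos 183°); with |LJ| = 26.5, J = (30.40, -34.67). Then cos ∠QJB = JQ·JB / (|JQ||JB|), giving 54.64°.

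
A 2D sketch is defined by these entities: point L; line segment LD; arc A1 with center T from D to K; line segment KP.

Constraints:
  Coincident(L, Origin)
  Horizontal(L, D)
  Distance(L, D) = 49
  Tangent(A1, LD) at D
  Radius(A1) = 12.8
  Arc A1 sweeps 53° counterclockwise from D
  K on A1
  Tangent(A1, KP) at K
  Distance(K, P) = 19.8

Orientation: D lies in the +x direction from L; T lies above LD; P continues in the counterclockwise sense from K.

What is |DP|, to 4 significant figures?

30.45

On A1, D sits at bearing -90° from T; a 53° counterclockwise sweep puts K at bearing -37°, so K = T + 12.8·(cos -37°, sin -37°) = (59.22, 5.097). The tangent condition forces TK to be normal to KP, so KP runs along (−sin -37°, cos -37°); with |KP| = 19.8, P = (71.14, 20.91). Then |DP| = |P − D| = 30.45.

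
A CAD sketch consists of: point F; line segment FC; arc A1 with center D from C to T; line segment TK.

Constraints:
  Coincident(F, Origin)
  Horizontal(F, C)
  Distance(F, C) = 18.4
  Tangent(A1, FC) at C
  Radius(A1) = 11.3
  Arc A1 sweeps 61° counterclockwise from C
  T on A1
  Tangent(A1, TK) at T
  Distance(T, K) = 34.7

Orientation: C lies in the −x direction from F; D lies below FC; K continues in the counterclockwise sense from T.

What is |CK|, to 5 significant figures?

44.962

On A1, C sits at bearing 90° from D; a 61° counterclockwise sweep puts T at bearing 151°, so T = D + 11.3·(cos 151°, sin 151°) = (-28.283, -5.8217). A1 meets TK tangentially, so DT is at right angles to TK, so TK runs along (−sin 151°, cos 151°); with |TK| = 34.7, K = (-45.106, -36.171). Then |CK| = |K − C| = 44.962.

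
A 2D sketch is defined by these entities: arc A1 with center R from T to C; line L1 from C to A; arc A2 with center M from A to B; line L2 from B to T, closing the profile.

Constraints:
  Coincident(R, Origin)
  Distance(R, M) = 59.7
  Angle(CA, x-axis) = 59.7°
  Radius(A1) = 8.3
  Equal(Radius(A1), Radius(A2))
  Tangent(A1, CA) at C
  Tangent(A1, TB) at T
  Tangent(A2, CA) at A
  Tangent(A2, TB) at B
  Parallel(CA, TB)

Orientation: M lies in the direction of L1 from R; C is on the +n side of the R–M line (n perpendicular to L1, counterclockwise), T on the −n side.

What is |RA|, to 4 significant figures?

60.27

The slot axis is L1's direction at 59.7°, so u = (cos 59.7°, sin 59.7°) = (0.5045, 0.8634) and n = (−sin 59.7°, cos 59.7°) = (-0.8634, 0.5045). R is at the origin and M lies 59.7 along u from R, so M = 59.7·u = (30.12, 51.54). Tangency of A1 to both parallel lines with radius 8.3 puts C and T at R ± 8.3·n: C = (-7.166, 4.188), T = (7.166, -4.188). Equal radii place A and B the same way about M: A = M + 8.3·n = (22.95, 55.73), B = M − 8.3·n = (37.29, 47.36). Then |RA| = |A − R| = 60.27.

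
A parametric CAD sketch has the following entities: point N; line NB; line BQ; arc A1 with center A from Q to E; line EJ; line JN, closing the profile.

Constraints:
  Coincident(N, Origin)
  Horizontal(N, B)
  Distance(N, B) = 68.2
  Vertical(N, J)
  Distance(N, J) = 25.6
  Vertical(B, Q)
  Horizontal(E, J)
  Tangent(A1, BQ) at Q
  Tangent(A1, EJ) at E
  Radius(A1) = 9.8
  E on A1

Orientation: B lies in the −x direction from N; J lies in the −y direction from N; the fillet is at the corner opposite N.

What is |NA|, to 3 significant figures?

60.5

NJ is vertical with |NJ| = 25.6 and J on the −y side, so J = (0.00, -25.6). The virtual corner opposite N is at (-68.2, -25.6). The tangent condition forces AQ to be normal to BQ and the tangent condition forces AE to be normal to EJ, with radius 9.8, so the center A sits 9.8 in from both sides at A = (-58.4, -15.8). Then |NA| = |A − N| = 60.5.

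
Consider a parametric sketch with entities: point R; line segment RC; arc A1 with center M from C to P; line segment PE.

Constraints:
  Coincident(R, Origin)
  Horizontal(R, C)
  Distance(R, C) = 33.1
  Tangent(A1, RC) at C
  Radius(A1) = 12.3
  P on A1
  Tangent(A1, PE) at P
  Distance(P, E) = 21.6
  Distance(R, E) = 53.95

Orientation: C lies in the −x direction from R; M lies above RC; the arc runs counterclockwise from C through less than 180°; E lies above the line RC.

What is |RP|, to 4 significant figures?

32.37

Checks: |MP| = 12.30 ✓; ∠(MP, PE) = 90.00° ✓; |PE| = 21.60 ✓; |RE| = 53.95 ✓.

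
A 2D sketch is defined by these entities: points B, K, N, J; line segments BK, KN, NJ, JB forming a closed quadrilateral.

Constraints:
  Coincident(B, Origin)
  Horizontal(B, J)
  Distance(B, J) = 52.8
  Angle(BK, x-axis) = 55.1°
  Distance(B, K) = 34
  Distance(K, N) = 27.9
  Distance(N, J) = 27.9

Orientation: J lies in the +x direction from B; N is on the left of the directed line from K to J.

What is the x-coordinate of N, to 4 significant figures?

47.35

Checks: |KN| = 27.90 ✓; |NJ| = 27.90 ✓.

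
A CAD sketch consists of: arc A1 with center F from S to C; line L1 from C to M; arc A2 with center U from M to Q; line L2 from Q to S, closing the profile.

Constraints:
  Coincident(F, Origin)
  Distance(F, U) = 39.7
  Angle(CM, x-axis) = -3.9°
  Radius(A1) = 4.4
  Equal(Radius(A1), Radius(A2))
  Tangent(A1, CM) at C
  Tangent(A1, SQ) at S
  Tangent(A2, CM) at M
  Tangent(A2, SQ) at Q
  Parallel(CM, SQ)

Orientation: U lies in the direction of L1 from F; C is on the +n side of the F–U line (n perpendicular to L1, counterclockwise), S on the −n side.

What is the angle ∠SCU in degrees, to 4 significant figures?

83.68°

The slot axis is L1's direction at -3.9°, so u = (cos -3.9°, sin -3.9°) = (0.9977, -0.06802) and n = (−sin -3.9°, cos -3.9°) = (0.06802, 0.9977). F is at the origin and U lies 39.7 along u from F, so U = 39.7·u = (39.61, -2.700). Tangency of A1 to both parallel lines with radius 4.4 puts C and S at F ± 4.4·n: C = (0.2993, 4.390), S = (-0.2993, -4.390). Then cos ∠SCU = CS·CU / (|CS||CU|), giving 83.68°.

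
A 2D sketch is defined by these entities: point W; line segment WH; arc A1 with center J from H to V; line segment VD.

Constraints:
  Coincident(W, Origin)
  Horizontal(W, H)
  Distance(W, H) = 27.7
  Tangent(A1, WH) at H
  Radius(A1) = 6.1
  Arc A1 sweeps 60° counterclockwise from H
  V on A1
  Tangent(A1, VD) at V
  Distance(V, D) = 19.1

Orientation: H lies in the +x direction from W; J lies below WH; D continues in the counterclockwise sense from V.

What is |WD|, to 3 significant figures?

23.4

On A1, H sits at bearing 90° from J; a 60° counterclockwise sweep puts V at bearing 150°, so V = J + 6.1·(cos 150°, sin 150°) = (22.4, -3.05). The tangent condition forces JV to be normal to VD, so VD runs along (−sin 150°, cos 150°); with |VD| = 19.1, D = (12.9, -19.6). Then |WD| = |D − W| = 23.4.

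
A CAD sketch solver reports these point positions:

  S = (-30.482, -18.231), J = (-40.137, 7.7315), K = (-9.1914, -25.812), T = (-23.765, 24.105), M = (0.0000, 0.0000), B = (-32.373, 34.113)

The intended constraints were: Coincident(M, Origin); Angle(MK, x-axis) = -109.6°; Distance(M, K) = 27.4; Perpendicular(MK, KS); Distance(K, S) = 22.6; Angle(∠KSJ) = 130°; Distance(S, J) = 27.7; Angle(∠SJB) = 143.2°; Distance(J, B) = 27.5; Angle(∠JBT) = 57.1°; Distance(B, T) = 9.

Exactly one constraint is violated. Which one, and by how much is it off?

Distance(B, T) = 9 — off by 4.20.

M = (0.00, 0.00) ✓; MK at -109.6° ✓; |MK| = 27.40 ✓; ∠(MK, KS) = 90.00° ✓; |KS| = 22.60 ✓; ∠KSJ = 130.0° ✓; |SJ| = 27.70 ✓; ∠SJB = 143.2° ✓; |JB| = 27.50 ✓; ∠JBT = 57.10° ✓; |BT| = 13.20 ✗.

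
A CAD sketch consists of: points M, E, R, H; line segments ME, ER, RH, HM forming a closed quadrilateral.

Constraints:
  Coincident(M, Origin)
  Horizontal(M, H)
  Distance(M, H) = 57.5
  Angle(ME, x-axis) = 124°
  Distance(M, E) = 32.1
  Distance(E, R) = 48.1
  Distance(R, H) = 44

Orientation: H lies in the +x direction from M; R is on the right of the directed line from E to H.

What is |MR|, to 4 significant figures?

16.98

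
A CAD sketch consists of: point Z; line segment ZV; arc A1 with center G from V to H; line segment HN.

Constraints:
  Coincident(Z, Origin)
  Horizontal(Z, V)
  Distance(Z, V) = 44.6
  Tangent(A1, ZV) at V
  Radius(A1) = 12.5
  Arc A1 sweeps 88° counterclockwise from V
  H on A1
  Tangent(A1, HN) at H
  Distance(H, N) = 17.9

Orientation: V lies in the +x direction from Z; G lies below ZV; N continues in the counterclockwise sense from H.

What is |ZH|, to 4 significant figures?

34.30

A1 meets ZV tangentially, so GV is at right angles to ZV, so G = V + (0, -12.5) = (44.60, -12.50). On A1, V sits at bearing 90° from G; an 88° counterclockwise sweep puts H at bearing 178°, so H = G + 12.5·(cos 178°, sin 178°) = (32.11, -12.06). Then |ZH| = |H − Z| = 34.30.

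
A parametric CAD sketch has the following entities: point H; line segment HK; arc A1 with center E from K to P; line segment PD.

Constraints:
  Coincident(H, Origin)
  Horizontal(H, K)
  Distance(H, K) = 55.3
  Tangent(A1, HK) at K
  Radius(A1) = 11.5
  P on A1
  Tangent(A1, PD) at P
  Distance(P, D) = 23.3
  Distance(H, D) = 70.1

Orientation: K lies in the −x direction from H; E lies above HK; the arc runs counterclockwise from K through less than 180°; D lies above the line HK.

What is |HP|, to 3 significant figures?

49.4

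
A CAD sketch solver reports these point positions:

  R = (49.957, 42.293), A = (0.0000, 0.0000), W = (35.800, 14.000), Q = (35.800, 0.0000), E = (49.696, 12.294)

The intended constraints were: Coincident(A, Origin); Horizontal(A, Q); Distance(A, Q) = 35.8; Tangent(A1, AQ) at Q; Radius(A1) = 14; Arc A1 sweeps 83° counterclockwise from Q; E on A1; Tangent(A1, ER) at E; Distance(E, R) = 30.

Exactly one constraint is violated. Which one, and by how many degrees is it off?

Tangent(A1, ER) at E — off by 6.50°.

A = (0.00, 0.00) ✓; A.y = 0.00, Q.y = 0.00 ✓; |AQ| = 35.80 ✓; ∠(WQ, QA) = 90.00° ✓; |WQ| = 14.00 ✓; bearing(W→E) − bearing(W→Q) = 83.00° ✓; |WE| = 14.00 ✓; ∠(WE, ER) = 83.50° ✗; |ER| = 30.00 ✓.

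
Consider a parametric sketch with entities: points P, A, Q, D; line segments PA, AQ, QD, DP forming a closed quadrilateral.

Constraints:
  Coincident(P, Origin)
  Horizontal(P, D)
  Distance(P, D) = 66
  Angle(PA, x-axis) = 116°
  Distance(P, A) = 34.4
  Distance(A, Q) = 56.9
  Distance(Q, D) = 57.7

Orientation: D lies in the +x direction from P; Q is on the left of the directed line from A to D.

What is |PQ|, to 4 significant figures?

63.48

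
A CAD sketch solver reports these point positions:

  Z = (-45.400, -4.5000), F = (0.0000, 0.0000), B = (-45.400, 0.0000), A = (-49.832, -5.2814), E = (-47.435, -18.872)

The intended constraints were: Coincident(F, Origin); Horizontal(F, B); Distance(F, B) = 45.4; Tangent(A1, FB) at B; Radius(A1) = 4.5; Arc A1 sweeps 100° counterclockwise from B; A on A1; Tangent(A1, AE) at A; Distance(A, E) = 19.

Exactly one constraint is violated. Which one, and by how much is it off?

Distance(A, E) = 19 — off by 5.20.

F = (0.00, 0.00) ✓; F.y = 0.00, B.y = 0.00 ✓; |FB| = 45.40 ✓; ∠(ZB, BF) = 90.00° ✓; |ZB| = 4.500 ✓; bearing(Z→A) − bearing(Z→B) = 100.0° ✓; |ZA| = 4.500 ✓; ∠(ZA, AE) = 90.00° ✓; |AE| = 13.80 ✗.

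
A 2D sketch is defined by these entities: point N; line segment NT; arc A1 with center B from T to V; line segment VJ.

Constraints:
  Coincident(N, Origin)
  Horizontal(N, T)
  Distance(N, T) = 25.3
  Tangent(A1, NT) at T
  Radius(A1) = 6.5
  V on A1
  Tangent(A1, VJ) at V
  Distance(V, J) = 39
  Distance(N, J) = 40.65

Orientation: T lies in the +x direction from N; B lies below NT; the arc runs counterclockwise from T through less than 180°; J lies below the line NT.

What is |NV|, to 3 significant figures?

19.7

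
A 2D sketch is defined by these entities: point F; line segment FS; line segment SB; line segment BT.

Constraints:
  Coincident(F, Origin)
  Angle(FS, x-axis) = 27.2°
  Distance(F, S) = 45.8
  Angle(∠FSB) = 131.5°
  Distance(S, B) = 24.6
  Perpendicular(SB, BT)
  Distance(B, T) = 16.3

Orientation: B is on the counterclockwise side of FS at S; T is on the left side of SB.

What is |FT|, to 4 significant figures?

57.82

F is at the origin; FS runs at 27.2° with length 45.8, so S = 45.8·(cos 27.2°, sin 27.2°) = (40.74, 20.94). ∠FSB = 131.5°, so SB runs at 27.2° + (180° − 131.5°) = 75.70° from the x-axis; with |SB| = 24.6, B = S + 24.6·(cos 75.70°, sin 75.70°) = (46.81, 44.77). SB is perpendicular to BT; with |BT| = 16.3 on the left of SB, T = B + 16.3·(-0.9690, 0.2470) = (31.02, 48.80). Then |FT| = |T − F| = 57.82.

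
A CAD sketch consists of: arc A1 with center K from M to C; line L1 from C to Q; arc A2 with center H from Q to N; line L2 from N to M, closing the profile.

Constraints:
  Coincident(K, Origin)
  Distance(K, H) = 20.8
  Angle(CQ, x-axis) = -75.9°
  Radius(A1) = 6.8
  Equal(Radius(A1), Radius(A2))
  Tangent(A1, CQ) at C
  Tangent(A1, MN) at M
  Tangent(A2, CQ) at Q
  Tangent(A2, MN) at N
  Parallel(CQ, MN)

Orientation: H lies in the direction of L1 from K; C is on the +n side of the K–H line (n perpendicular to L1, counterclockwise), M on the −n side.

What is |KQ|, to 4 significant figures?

21.88

Tangency of A1 to both parallel lines with radius 6.8 puts C and M at K ± 6.8·n: C = (6.595, 1.657), M = (-6.595, -1.657). Equal radii place Q and N the same way about H: Q = H + 6.8·n = (11.66, -18.52), N = H − 6.8·n = (-1.528, -21.83). Then |KQ| = |Q − K| = 21.88.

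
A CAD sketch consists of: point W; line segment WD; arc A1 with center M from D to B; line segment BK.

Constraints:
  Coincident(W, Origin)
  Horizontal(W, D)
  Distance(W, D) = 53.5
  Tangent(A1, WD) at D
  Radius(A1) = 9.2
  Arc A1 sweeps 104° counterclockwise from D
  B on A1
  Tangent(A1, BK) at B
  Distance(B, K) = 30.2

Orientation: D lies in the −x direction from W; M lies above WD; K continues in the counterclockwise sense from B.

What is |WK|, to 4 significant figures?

65.96

W is at the origin; WD is horizontal with |WD| = 53.5 and D on the −x side, so D = (-53.50, 0.000). Since A1 is tangent to WD there, MD ⟂ WD, so M = D + (0, 9.2) = (-53.50, 9.200). On A1, D sits at bearing -90° from M; a 104° counterclockwise sweep puts B at bearing 14°, so B = M + 9.2·(cos 14°, sin 14°) = (-44.57, 11.43). Tangency of A1 to BK means the radius MB is perpendicular to BK, so BK runs along (−sin 14°, cos 14°); with |BK| = 30.2, K = (-51.88, 40.73). Then |WK| = |K − W| = 65.96.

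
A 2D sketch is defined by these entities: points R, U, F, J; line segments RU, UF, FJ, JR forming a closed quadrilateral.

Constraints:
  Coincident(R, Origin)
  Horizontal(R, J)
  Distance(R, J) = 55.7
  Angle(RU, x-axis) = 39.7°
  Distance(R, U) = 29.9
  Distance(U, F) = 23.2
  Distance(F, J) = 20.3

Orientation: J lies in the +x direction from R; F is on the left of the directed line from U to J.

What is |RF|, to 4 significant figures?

49.53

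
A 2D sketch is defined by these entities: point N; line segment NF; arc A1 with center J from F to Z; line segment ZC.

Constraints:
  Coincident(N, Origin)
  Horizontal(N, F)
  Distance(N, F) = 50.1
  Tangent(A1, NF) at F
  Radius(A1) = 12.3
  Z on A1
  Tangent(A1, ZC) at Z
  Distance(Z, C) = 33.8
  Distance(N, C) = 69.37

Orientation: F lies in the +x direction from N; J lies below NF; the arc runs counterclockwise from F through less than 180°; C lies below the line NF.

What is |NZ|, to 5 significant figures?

41.863

Checks: N = (0.00, 0.00) ✓; |JZ| = 12.30 ✓; ∠(JZ, ZC) = 90.00° ✓; |ZC| = 33.80 ✓; |NC| = 69.37 ✓.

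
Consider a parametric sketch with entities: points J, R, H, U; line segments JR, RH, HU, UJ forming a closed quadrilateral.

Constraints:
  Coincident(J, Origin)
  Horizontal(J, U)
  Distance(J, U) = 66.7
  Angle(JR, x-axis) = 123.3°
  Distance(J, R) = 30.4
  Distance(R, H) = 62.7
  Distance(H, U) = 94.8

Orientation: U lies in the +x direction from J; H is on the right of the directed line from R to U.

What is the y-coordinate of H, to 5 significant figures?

-37.175

J is at the origin; J and U share the same y with |JU| = 66.7 and U in +x, so U = (66.7, 0). JR runs at 123.3° with |JR| = 30.4, so R = (-16.690, 25.409). H is determined by |RH| = 62.7 and |HU| = 94.8 together: it lies at the intersection of circle(R, 62.7) and circle(U, 94.8). With |RU| = 87.175, the foot of the radical line on RU is 14.590 from R and the perpendicular offset is √(62.7² − 14.590²) = 60.979. Taking the right-of-RU solution: H = (-20.507, -37.175).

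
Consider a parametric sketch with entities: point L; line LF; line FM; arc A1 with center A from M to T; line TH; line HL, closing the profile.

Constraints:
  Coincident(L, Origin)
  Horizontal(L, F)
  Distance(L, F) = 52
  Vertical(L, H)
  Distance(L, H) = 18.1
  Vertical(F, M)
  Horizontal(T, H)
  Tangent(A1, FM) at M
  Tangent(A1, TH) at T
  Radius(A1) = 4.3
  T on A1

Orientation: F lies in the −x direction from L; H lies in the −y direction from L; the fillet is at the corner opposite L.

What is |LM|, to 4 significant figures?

53.80

L is at the origin; L and F share the same y with |LF| = 52.0 and F on the −x side, so F = (-52.00, 0.000). LH is vertical with |LH| = 18.1 and H on the −y side, so H = (0.000, -18.10). The virtual corner opposite L is at (-52.00, -18.10). Tangency of A1 to FM means the radius AM is perpendicular to FM and tangency of A1 to TH means the radius AT is perpendicular to TH, with radius 4.3, so the center A sits 4.3 in from both sides at A = (-47.70, -13.80). That places the tangent points at M = (-52.00, -13.80) on FM and T = (-47.70, -18.10) on TH. Then |LM| = |M − L| = 53.80.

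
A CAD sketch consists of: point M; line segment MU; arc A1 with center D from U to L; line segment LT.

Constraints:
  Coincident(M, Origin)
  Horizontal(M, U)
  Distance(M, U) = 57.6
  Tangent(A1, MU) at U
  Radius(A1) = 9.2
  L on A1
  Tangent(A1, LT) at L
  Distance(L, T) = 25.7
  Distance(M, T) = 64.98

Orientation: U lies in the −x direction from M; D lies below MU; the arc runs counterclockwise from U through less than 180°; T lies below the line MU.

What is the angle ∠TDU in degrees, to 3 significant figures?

172°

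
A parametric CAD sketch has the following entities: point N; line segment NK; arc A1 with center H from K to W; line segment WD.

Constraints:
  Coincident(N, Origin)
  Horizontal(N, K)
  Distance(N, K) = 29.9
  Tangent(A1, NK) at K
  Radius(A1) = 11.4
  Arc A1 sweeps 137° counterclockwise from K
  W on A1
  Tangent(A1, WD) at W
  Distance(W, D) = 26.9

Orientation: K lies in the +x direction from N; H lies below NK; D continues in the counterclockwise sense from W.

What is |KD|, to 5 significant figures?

39.899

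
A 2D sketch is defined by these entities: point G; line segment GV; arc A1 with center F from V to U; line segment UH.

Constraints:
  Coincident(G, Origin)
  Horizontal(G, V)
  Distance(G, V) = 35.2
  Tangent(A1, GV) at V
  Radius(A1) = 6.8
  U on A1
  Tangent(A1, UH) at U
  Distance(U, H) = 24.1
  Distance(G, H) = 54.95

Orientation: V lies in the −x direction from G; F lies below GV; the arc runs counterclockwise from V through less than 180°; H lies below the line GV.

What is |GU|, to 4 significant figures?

42.22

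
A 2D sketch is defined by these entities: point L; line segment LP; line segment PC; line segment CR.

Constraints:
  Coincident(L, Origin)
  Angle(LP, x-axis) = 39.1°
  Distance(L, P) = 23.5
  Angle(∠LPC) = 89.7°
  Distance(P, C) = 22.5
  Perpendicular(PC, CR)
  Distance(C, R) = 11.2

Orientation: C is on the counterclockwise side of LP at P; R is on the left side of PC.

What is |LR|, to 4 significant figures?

25.53

L is at the origin; LP runs at 39.1° with length 23.5, so P = 23.5·(cos 39.1°, sin 39.1°) = (18.24, 14.82). ∠LPC = 89.7°, so PC runs at 39.1° + (180° − 89.7°) = 129.4° from the x-axis; with |PC| = 22.5, C = P + 22.5·(cos 129.4°, sin 129.4°) = (3.956, 32.21). The perpendicularity gives CR at right angles to PC; with |CR| = 11.2 on the left of PC, R = C + 11.2·(-0.7727, -0.6347) = (-4.699, 25.10). Then |LR| = |R − L| = 25.53.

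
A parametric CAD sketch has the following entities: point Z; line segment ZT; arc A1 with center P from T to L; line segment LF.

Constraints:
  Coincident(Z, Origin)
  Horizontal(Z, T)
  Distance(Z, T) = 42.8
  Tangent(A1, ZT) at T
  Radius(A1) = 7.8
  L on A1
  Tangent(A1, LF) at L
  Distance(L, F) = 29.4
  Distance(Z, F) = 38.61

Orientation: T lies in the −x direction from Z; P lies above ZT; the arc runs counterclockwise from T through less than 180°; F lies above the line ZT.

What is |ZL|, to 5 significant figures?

36.038

Checks: |PL| = 7.800 ✓; ∠(PL, LF) = 90.00° ✓; |LF| = 29.40 ✓; |ZF| = 38.61 ✓.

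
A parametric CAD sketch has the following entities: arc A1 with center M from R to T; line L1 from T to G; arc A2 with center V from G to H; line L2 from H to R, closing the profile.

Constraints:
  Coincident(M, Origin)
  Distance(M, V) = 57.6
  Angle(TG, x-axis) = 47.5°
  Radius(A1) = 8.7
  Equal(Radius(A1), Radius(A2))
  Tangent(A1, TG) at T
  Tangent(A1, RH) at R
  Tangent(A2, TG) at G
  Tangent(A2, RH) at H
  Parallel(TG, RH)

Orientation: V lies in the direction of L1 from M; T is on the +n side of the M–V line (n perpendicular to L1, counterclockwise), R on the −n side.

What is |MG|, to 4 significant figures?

58.25

The slot axis is L1's direction at 47.5°, so u = (cos 47.5°, sin 47.5°) = (0.6756, 0.7373) and n = (−sin 47.5°, cos 47.5°) = (-0.7373, 0.6756). M is at the origin and V lies 57.6 along u from M, so V = 57.6·u = (38.91, 42.47). Tangency of A1 to both parallel lines with radius 8.7 puts T and R at M ± 8.7·n: T = (-6.414, 5.878), R = (6.414, -5.878). Equal radii place G and H the same way about V: G = V + 8.7·n = (32.50, 48.34), H = V − 8.7·n = (45.33, 36.59). Then |MG| = |G − M| = 58.25.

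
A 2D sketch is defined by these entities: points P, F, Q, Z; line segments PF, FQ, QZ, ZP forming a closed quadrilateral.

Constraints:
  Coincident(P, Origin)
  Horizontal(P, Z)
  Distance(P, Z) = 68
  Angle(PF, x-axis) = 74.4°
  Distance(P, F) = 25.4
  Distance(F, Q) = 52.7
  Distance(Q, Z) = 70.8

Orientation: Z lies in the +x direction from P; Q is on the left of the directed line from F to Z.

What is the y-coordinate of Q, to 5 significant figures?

65.162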